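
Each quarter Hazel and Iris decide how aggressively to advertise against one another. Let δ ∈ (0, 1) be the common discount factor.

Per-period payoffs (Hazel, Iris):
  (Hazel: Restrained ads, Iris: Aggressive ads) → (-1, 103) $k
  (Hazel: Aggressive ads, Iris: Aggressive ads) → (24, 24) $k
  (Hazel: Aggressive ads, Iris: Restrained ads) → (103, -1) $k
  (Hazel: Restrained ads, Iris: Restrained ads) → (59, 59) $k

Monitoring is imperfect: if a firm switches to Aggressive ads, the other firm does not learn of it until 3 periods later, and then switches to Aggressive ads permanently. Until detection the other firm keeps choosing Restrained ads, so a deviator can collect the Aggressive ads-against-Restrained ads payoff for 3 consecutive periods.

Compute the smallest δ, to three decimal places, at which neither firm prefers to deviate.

The best deviation is to choose Aggressive ads for all 3 undetected periods, earning 103 each, then 24 forever once detected.
Deviation value: 103(1−δ^3)/(1−δ) + 24δ^3/(1−δ); cooperation value: 59/(1−δ).
IC: 59 ≥ 103(1−δ^3) + 24δ^3 = 103 − 79δ^3.
So δ^3 ≥ 44/79, giving δ ≥ (44/79)^(1/3) ≈ 0.823.

0.823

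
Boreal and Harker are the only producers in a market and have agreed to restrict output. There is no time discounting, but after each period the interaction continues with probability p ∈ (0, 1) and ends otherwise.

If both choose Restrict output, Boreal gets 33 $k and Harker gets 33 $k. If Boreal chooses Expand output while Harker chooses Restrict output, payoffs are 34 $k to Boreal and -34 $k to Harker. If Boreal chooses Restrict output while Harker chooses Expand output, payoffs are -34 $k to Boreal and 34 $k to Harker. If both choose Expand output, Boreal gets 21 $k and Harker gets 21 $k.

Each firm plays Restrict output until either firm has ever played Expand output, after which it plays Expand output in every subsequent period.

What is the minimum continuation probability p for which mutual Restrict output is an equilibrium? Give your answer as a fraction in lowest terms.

1/13

Expected cooperation value is 33 + p·33 + p²·33 + … = 33/(1−p); deviation gives 34 + p·21/(1−p).
33 ≥ 34(1−p) + 21p ⇒ 13p ≥ 1 ⇒ p ≥ 1/13.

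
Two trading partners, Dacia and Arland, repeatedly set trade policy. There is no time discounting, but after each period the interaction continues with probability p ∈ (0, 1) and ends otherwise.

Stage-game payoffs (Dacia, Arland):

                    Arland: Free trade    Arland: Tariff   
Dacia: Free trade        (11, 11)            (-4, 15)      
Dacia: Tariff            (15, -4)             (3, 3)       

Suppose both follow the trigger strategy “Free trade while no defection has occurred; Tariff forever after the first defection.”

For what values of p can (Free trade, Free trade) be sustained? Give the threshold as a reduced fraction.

1/3

With no time discounting, the continuation probability p plays the role of the discount factor.
Grim-trigger IC: 11/(1−p) ≥ 15 + 3p/(1−p) ⇒ p ≥ (15−11)/(15−3) = 1/3.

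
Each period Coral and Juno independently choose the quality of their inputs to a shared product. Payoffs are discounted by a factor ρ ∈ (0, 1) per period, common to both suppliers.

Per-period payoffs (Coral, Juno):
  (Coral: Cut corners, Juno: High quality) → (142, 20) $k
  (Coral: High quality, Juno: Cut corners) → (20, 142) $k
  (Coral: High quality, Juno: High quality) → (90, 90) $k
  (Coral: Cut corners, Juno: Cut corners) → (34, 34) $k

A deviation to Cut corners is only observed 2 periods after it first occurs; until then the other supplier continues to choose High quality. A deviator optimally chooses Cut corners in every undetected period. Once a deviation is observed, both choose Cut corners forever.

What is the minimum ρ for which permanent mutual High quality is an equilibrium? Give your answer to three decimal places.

0.694

A deviator earns 142 for 2 periods, then 34 forever; cooperating earns 90 forever. Multiplying the IC by (1−ρ):
90 ≥ 142(1−ρ^2) + 34ρ^2, so 108·ρ^2 ≥ 52 and ρ^2 ≥ 13/27.
ρ ≥ (13/27)^(1/2) ≈ 0.694.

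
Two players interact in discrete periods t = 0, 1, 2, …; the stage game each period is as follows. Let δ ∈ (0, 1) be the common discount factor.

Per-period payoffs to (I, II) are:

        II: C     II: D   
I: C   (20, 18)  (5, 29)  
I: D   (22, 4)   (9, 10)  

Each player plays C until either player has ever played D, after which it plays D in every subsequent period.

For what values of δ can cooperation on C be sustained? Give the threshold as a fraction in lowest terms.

I: cooperation gives 20 each period; deviation gives 22 once then 9 forever.
  20/(1−δ) ≥ 22 + 9δ/(1−δ) ⇒ δ ≥ 2/13.
II: cooperation gives 18 each period; deviation gives 29 once then 10 forever.
  δ ≥ 11/19.
Both must hold, so the binding constraint is II's: δ ≥ 11/19.

11/19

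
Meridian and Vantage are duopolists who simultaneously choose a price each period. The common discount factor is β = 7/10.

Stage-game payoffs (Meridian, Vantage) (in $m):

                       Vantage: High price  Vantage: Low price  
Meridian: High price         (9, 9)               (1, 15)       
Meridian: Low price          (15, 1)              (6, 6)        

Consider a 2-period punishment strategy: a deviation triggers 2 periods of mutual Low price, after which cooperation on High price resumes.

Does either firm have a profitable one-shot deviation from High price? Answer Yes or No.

Comparing payoff streams over the 3 periods until play realigns: cooperate → 9(1+β+…+β^2); deviate → 15 + 6(β+…+β^2).
Cooperation is sustained iff (9−6)(β+…+β^2) ≥ 15−9.
β+…+β^2 = 7/10·(1−(7/10)^2)/(1−7/10) = 1.1900, and (15−9)/(9−6) = 2.0000.
1.1900 < 2.0000, so cooperation is not sustainable.

Yes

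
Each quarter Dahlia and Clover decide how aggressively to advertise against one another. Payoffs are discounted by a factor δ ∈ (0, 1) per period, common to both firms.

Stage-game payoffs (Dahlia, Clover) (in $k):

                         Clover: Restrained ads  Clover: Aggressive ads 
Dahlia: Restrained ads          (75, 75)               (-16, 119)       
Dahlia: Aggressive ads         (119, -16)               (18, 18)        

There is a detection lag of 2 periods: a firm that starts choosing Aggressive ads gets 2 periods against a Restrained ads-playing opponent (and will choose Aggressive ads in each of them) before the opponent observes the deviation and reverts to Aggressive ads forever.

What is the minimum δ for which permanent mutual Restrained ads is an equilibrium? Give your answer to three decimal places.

0.660

The best deviation is to choose Aggressive ads for all 2 undetected periods, earning 119 each, then 18 forever once detected.
Deviation value: 119(1−δ^2)/(1−δ) + 18δ^2/(1−δ); cooperation value: 75/(1−δ).
IC: 75 ≥ 119(1−δ^2) + 18δ^2 = 119 − 101δ^2.
So δ^2 ≥ 44/101, giving δ ≥ (44/101)^(1/2) ≈ 0.660.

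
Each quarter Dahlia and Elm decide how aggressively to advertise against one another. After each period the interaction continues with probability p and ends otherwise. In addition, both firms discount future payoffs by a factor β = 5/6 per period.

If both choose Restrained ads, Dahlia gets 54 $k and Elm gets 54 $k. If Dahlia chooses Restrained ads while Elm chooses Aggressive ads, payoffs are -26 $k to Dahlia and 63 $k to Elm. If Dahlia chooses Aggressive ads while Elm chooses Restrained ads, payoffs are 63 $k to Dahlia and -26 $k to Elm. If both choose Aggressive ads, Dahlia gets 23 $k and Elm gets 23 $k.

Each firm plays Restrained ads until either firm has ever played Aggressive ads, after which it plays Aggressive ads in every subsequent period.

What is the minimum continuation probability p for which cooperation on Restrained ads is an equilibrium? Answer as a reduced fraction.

With continuation probability p and discount β, the effective per-period discount factor is βp.
Grim-trigger IC: βp ≥ (63−54)/(63−23) = 9/40.
So p ≥ (9/40)/(5/6) = 27/100.

27/100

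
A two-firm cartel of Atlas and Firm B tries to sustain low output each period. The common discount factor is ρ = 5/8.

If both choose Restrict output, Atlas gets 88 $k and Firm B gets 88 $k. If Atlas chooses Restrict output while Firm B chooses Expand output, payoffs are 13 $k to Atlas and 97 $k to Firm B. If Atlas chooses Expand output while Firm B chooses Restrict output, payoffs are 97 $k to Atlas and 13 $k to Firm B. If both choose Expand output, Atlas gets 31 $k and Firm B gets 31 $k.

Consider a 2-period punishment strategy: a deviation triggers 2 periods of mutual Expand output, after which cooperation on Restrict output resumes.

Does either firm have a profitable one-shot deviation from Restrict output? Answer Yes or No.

IC: ρ+…+ρ^2 ≥ (97−88)/(88−31) = 3/19.
At ρ = 5/8: partial sum = 1.0156 ≥ 0.1579. Cooperation sustainable.

No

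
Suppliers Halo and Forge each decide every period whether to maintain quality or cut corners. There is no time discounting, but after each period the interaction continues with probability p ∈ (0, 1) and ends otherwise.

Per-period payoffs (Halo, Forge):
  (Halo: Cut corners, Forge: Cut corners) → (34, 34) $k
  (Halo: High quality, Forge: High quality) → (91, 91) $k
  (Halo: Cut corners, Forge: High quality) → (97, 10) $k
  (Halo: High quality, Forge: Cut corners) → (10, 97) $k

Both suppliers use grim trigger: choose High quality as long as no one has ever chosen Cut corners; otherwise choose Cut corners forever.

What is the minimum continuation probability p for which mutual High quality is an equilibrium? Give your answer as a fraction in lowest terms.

2/21

Expected cooperation value is 91 + p·91 + p²·91 + … = 91/(1−p); deviation gives 97 + p·34/(1−p).
91 ≥ 97(1−p) + 34p ⇒ 63p ≥ 6 ⇒ p ≥ 6/63 = 2/21.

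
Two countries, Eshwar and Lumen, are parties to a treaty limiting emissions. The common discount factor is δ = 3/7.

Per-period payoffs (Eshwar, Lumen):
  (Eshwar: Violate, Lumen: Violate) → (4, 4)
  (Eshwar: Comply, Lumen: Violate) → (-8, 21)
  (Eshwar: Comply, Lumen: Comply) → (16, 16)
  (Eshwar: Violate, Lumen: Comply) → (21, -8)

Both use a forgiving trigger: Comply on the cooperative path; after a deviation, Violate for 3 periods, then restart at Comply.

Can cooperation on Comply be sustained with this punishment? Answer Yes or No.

Comparing payoff streams over the 4 periods until play realigns: cooperate → 16(1+δ+…+δ^3); deviate → 21 + 4(δ+…+δ^3).
Cooperation is sustained iff (16−4)(δ+…+δ^3) ≥ 21−16.
δ+…+δ^3 = 3/7·(1−(3/7)^3)/(1−3/7) = 0.6910, and (21−16)/(16−4) = 0.4167.
0.6910 ≥ 0.4167, so cooperation is sustainable.

Yes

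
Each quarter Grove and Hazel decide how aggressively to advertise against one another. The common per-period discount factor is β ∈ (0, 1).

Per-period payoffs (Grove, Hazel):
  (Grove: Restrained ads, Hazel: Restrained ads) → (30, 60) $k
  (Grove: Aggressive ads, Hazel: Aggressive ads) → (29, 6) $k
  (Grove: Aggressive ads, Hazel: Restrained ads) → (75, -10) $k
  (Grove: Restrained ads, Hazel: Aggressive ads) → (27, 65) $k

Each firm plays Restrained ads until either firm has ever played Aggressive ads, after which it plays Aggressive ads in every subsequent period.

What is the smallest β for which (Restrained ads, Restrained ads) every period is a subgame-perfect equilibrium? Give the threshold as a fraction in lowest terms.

Grove: cooperation gives 30 each period; deviation gives 75 once then 29 forever.
  30/(1−β) ≥ 75 + 29β/(1−β) ⇒ β ≥ 45/46.
Hazel: cooperation gives 60 each period; deviation gives 65 once then 6 forever.
  β ≥ 5/59.
Both must hold, so the binding constraint is Grove's: β ≥ 45/46.

45/46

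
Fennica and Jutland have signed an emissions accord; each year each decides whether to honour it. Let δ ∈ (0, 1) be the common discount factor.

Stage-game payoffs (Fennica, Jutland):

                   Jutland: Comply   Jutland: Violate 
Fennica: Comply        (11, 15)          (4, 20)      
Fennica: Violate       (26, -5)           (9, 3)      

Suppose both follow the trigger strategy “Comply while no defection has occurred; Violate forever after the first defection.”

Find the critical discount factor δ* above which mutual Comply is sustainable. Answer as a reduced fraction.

Fennica: cooperation gives 11 each period; deviation gives 26 once then 9 forever.
  11/(1−δ) ≥ 26 + 9δ/(1−δ) ⇒ δ ≥ 15/17.
Jutland: cooperation gives 15 each period; deviation gives 20 once then 3 forever.
  δ ≥ 5/17.
Both must hold, so the binding constraint is Fennica's: δ ≥ 15/17.

15/17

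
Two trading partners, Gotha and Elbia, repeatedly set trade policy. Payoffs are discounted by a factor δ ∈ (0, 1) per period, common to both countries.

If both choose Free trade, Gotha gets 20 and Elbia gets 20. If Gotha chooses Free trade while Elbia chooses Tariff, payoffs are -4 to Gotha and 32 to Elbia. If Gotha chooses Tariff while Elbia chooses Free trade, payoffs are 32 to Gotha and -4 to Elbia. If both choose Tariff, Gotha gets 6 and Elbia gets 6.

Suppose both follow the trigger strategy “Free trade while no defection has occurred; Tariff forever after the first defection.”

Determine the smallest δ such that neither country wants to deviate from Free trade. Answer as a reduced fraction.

6/13

Cooperation forever yields 20 each period: 20/(1−δ).
Deviating yields 32 once, then 6 forever: 32 + 6δ/(1−δ).
No profitable deviation requires 20/(1−δ) ≥ 32 + 6δ/(1−δ).
Multiplying by (1−δ): 20 ≥ 32(1−δ) + 6δ = 32 − 26δ.
So 26δ ≥ 12, i.e. δ ≥ 12/26 = 6/13.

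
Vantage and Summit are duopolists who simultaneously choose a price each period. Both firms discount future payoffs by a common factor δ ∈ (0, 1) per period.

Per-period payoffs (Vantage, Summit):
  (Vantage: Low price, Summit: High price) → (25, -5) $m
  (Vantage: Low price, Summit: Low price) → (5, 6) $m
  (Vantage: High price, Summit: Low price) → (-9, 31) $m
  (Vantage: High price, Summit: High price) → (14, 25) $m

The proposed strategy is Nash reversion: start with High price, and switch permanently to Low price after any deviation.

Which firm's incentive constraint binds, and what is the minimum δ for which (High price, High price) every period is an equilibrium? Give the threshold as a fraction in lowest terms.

Vantage's threshold: (25−14)/(25−5) = 11/20.
Summit's threshold: (31−25)/(31−6) = 6/25.
11/20 > 6/25, so Vantage binds and δ* = 11/20.

Vantage; δ ≥ 11/20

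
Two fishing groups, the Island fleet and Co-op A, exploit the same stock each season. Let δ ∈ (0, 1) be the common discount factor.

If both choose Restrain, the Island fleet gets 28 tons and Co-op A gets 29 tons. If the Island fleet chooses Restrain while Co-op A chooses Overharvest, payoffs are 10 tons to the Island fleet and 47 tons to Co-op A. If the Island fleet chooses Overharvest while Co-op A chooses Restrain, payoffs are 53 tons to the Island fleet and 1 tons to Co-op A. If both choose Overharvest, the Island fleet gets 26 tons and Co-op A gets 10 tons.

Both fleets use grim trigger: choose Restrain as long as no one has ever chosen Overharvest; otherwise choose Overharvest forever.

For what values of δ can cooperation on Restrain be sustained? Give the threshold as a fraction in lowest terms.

25/27

For the Island fleet: deviation gain 53−28 = 25, per-period punishment loss 28−26 = 2. IC gives δ ≥ 25/27.
For Co-op A: gain 18, loss 19 per period, so δ ≥ 18/37.
The tighter constraint is the Island fleet's, so cooperation needs δ ≥ 25/27.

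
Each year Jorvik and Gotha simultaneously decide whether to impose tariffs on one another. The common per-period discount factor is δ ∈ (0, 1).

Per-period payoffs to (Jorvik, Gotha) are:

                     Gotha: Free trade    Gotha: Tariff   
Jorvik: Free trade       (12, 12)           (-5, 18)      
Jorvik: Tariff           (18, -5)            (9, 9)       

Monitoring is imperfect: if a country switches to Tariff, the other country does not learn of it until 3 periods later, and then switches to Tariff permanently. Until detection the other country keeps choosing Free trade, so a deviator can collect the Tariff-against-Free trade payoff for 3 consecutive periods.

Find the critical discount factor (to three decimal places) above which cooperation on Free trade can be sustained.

0.874

The best deviation is to choose Tariff for all 3 undetected periods, earning 18 each, then 9 forever once detected.
Deviation value: 18(1−δ^3)/(1−δ) + 9δ^3/(1−δ); cooperation value: 12/(1−δ).
IC: 12 ≥ 18(1−δ^3) + 9δ^3 = 18 − 9δ^3.
So δ^3 ≥ 6/9 = 2/3, giving δ ≥ (2/3)^(1/3) ≈ 0.874.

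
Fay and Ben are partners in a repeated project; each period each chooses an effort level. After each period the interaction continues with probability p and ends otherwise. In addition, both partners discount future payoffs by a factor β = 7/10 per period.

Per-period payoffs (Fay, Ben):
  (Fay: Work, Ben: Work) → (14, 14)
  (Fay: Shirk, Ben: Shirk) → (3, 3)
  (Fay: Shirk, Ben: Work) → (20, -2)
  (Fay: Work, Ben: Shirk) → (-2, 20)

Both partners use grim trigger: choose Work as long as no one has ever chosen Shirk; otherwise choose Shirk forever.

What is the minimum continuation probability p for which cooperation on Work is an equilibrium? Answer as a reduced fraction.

With continuation probability p and discount β, the effective per-period discount factor is βp.
Grim-trigger IC: βp ≥ (20−14)/(20−3) = 6/17.
So p ≥ (6/17)/(7/10) = 60/119.

60/119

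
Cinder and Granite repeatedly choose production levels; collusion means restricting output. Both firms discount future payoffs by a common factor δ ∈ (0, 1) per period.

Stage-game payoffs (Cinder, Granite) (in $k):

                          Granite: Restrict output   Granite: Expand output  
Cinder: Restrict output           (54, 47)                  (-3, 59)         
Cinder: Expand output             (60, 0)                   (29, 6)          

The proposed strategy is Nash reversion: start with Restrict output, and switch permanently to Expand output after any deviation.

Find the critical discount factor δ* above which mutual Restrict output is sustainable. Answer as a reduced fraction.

12/53

Cinder's threshold: (60−54)/(60−29) = 6/31.
Granite's threshold: (59−47)/(59−6) = 12/53.
6/31 < 12/53, so Granite binds and δ* = 12/53.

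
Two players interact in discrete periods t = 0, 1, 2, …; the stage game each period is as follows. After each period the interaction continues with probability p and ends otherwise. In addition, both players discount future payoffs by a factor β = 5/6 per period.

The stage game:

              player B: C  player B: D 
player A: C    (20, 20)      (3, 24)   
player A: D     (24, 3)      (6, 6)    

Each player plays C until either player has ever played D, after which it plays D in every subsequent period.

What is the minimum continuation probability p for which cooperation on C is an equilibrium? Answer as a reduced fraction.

Expected continuation weight on next period's payoff is β·p = 5/6·p, which plays the role of the discount factor.
Cooperation requires 5/6·p ≥ (24−20)/(24−6) = 2/9, hence p ≥ 4/15.

4/15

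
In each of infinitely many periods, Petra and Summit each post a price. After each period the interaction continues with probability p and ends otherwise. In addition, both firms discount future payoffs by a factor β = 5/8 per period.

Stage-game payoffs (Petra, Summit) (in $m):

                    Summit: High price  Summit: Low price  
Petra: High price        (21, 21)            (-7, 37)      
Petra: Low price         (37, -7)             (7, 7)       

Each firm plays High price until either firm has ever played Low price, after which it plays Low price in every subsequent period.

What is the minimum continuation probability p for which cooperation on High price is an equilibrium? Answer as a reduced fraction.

64/75

Expected continuation weight on next period's payoff is β·p = 5/8·p, which plays the role of the discount factor.
Cooperation requires 5/8·p ≥ (37−21)/(37−7) = 8/15, hence p ≥ 64/75.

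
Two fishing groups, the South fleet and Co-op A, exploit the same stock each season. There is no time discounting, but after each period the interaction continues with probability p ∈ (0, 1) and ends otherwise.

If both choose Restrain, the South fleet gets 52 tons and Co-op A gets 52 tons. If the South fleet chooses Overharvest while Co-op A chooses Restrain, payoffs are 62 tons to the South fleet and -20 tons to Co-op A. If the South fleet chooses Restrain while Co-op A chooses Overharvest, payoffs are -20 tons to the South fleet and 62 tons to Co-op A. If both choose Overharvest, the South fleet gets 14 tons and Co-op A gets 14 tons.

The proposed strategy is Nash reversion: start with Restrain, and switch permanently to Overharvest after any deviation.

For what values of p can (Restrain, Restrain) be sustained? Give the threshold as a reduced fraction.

5/24

With no time discounting, the continuation probability p plays the role of the discount factor.
Grim-trigger IC: 52/(1−p) ≥ 62 + 14p/(1−p) ⇒ p ≥ (62−52)/(62−14) = 5/24.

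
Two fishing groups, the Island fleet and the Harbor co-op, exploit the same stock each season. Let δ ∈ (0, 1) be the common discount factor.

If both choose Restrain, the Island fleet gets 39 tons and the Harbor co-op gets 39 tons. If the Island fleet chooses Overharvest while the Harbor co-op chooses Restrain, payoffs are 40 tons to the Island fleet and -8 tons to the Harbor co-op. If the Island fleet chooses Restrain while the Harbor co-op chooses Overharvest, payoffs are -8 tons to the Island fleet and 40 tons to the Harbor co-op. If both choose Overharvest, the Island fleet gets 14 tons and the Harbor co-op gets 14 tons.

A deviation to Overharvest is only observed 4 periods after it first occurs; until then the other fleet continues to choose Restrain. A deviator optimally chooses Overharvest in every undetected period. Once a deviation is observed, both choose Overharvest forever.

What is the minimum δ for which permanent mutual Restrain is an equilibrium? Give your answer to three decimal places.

0.443

A deviator earns 40 for 4 periods, then 14 forever; cooperating earns 39 forever. Multiplying the IC by (1−δ):
39 ≥ 40(1−δ^4) + 14δ^4, so 26·δ^4 ≥ 1 and δ^4 ≥ 1/26.
δ ≥ (1/26)^(1/4) ≈ 0.443.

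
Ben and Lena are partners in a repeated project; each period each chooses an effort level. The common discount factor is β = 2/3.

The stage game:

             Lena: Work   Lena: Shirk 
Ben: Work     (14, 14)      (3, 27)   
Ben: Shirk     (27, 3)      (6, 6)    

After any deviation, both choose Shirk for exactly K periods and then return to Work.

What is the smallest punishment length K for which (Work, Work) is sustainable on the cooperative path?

No profitable deviation requires (14−6)(β+…+β^K) ≥ 27−14, i.e. β+…+β^K ≥ 13/8 ≈ 1.6250.
With β = 2/3, the partial sums are K=1: 0.6667, K=2: 1.1111, K=3: 1.4074, K=4: 1.6049, K=5: 1.7366.
K = 5 is the first length at which the sum reaches 1.6250.

5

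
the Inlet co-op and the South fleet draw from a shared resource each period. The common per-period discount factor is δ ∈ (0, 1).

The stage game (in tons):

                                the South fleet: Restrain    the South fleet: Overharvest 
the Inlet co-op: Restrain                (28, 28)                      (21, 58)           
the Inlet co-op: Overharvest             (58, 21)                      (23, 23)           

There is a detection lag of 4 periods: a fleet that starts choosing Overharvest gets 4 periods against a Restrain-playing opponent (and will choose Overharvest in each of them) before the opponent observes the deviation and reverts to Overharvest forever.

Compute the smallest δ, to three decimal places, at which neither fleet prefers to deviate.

Deviating for the 4 undetected periods gains 58−28 = 30 per period over cooperation, then loses 28−23 = 5 per period forever once punishment starts.
Gain: 30(1 + δ + … + δ^3); loss: 5·δ^4/(1−δ).
No profitable deviation ⇔ 30(1−δ^4) ≤ 5·δ^4, i.e. δ^4 ≥ 30/(30+5) = 6/7.
Hence δ ≥ (6/7)^(1/4) ≈ 0.962.

0.962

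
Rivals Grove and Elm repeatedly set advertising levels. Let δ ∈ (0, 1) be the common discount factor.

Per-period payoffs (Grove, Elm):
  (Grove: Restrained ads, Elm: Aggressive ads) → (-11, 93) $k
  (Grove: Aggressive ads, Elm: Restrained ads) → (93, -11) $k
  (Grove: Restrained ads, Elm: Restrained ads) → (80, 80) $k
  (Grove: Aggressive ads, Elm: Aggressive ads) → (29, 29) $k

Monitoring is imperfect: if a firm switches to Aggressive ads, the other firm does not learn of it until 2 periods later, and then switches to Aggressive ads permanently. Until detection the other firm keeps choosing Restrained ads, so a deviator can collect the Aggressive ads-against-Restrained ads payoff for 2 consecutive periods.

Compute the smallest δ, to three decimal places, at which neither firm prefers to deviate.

Deviating for the 2 undetected periods gains 93−80 = 13 per period over cooperation, then loses 80−29 = 51 per period forever once punishment starts.
Gain: 13(1 + δ + … + δ^1); loss: 51·δ^2/(1−δ).
No profitable deviation ⇔ 13(1−δ^2) ≤ 51·δ^2, i.e. δ^2 ≥ 13/(13+51) = 13/64.
Hence δ ≥ (13/64)^(1/2) ≈ 0.451.

0.451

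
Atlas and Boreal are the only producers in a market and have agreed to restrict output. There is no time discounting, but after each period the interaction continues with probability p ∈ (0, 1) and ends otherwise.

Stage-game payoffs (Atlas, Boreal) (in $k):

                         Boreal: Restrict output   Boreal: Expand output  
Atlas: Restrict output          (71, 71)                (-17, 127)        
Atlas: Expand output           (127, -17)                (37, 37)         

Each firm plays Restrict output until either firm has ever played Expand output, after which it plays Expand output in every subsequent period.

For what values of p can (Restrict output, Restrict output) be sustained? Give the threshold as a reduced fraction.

With no time discounting, the continuation probability p plays the role of the discount factor.
Grim-trigger IC: 71/(1−p) ≥ 127 + 37p/(1−p) ⇒ p ≥ (127−71)/(127−37) = 28/45.

28/45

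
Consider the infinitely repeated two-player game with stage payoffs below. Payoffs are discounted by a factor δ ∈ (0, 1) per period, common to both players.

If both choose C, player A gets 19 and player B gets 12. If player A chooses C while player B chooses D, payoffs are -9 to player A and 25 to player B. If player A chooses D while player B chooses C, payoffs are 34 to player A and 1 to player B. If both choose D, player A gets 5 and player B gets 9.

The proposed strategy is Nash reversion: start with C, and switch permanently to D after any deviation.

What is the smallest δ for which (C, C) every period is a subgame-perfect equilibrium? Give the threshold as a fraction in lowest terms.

13/16

player A: cooperation gives 19 each period; deviation gives 34 once then 5 forever.
  19/(1−δ) ≥ 34 + 5δ/(1−δ) ⇒ δ ≥ 15/29.
player B: cooperation gives 12 each period; deviation gives 25 once then 9 forever.
  δ ≥ 13/16.
Both must hold, so the binding constraint is player B's: δ ≥ 13/16.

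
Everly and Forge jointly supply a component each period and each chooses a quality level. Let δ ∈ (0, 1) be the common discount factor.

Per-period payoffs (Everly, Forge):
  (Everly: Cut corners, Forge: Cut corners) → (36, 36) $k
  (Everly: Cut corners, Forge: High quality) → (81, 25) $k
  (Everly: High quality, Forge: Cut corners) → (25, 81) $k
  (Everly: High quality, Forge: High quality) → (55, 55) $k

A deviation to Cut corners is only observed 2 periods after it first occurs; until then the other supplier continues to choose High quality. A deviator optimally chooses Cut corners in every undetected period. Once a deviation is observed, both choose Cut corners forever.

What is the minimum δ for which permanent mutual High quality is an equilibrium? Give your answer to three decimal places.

0.760

The best deviation is to choose Cut corners for all 2 undetected periods, earning 81 each, then 36 forever once detected.
Deviation value: 81(1−δ^2)/(1−δ) + 36δ^2/(1−δ); cooperation value: 55/(1−δ).
IC: 55 ≥ 81(1−δ^2) + 36δ^2 = 81 − 45δ^2.
So δ^2 ≥ 26/45, giving δ ≥ (26/45)^(1/2) ≈ 0.760.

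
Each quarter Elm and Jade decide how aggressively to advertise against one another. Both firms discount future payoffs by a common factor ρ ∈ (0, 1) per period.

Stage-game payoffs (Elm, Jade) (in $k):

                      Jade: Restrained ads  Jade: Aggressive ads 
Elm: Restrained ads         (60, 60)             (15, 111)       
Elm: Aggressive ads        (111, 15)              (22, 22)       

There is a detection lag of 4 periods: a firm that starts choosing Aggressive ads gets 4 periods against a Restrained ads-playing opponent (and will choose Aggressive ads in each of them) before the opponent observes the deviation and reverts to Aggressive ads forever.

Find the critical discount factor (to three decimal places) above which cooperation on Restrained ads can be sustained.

0.870

A deviator earns 111 for 4 periods, then 22 forever; cooperating earns 60 forever. Multiplying the IC by (1−ρ):
60 ≥ 111(1−ρ^4) + 22ρ^4, so 89·ρ^4 ≥ 51 and ρ^4 ≥ 51/89.
ρ ≥ (51/89)^(1/4) ≈ 0.870.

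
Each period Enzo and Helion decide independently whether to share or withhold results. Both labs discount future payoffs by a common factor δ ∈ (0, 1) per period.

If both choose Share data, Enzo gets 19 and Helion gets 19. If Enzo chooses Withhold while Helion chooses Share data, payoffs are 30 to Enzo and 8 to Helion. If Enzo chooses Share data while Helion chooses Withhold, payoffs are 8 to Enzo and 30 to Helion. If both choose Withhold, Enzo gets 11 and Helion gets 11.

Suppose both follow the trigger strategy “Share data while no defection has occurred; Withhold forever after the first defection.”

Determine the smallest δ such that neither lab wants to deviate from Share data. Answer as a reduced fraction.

One-period gain from deviating is 30 − 19 = 11. The loss is 19 − 11 = 8 in every subsequent period, with present value 8·δ/(1−δ).
Deviation is unprofitable when 8·δ/(1−δ) ≥ 11, i.e. δ/(1−δ) ≥ 11/8.
Equivalently δ ≥ 11/(11+8) = 11/19.

11/19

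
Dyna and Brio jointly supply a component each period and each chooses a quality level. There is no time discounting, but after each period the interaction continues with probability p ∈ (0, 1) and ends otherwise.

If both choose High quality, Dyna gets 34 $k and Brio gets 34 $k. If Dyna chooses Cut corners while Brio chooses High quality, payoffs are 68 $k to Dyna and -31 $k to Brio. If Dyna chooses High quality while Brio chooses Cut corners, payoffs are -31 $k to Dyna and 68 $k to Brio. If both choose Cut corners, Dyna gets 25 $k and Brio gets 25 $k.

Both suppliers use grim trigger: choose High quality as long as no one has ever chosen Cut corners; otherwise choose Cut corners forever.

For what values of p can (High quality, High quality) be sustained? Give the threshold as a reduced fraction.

Expected cooperation value is 34 + p·34 + p²·34 + … = 34/(1−p); deviation gives 68 + p·25/(1−p).
34 ≥ 68(1−p) + 25p ⇒ 43p ≥ 34 ⇒ p ≥ 34/43.

34/43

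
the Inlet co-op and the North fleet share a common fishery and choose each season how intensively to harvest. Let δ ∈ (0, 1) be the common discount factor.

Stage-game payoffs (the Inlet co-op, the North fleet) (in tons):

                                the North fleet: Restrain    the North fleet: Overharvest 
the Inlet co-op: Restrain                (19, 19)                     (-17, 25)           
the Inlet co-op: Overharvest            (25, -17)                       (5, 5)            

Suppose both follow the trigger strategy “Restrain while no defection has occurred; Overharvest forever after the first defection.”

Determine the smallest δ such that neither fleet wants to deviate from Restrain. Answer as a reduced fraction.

3/10

Under grim trigger the critical discount factor is (T−C)/(T−P) with T = 25, C = 19, P = 5.
δ* = (25−19)/(25−5) = 6/20 = 3/10.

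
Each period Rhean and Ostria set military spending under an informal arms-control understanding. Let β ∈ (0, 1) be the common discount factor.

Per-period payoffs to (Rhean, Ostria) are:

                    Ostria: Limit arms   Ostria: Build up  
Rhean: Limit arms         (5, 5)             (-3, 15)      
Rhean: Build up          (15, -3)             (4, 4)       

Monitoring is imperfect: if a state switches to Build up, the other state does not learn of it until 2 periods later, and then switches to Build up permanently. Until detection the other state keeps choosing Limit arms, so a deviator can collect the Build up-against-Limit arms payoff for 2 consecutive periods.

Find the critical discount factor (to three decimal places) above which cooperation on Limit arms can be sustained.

0.953

Deviating for the 2 undetected periods gains 15−5 = 10 per period over cooperation, then loses 5−4 = 1 per period forever once punishment starts.
Gain: 10(1 + β + … + β^1); loss: 1·β^2/(1−β).
No profitable deviation ⇔ 10(1−β^2) ≤ 1·β^2, i.e. β^2 ≥ 10/(10+1) = 10/11.
Hence β ≥ (10/11)^(1/2) ≈ 0.953.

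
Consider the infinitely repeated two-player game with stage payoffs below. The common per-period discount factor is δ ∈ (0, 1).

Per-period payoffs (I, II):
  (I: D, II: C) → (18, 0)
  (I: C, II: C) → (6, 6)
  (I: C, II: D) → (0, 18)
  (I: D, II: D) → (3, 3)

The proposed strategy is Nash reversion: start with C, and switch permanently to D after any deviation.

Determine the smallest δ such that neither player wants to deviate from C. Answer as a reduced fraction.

Cooperation forever yields 6 each period: 6/(1−δ).
Deviating yields 18 once, then 3 forever: 18 + 3δ/(1−δ).
No profitable deviation requires 6/(1−δ) ≥ 18 + 3δ/(1−δ).
Multiplying by (1−δ): 6 ≥ 18(1−δ) + 3δ = 18 − 15δ.
So 15δ ≥ 12, i.e. δ ≥ 12/15 = 4/5.

4/5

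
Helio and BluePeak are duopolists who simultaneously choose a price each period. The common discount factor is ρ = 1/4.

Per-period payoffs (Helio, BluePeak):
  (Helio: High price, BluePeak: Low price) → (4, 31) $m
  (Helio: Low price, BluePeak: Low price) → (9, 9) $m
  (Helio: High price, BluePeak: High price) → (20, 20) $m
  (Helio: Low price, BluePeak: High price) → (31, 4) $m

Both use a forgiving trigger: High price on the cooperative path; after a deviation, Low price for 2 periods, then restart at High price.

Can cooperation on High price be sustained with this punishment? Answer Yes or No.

IC: ρ+…+ρ^2 ≥ (31−20)/(20−9) = 1.
At ρ = 1/4: partial sum = 0.3125 < 1.0000. Cooperation not sustainable.

No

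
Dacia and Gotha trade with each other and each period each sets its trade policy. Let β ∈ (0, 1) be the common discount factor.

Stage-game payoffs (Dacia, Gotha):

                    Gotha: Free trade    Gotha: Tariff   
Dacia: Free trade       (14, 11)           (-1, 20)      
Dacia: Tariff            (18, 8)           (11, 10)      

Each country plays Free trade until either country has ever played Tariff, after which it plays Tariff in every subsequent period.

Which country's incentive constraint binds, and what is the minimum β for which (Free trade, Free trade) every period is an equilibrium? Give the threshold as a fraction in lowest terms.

Gotha; β ≥ 9/10

For Dacia: deviation gain 18−14 = 4, per-period punishment loss 14−11 = 3. IC gives β ≥ 4/7.
For Gotha: gain 9, loss 1 per period, so β ≥ 9/10.
The tighter constraint is Gotha's, so cooperation needs β ≥ 9/10.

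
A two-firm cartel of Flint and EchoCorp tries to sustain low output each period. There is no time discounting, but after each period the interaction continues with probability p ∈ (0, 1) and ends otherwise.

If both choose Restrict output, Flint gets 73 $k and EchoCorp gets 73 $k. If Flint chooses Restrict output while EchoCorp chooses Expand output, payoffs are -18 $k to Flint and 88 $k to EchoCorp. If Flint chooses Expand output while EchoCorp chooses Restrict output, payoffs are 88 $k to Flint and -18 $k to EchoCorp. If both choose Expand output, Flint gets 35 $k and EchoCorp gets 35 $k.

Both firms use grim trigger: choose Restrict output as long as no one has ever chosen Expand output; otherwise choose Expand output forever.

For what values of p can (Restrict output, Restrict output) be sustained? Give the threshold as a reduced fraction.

Expected cooperation value is 73 + p·73 + p²·73 + … = 73/(1−p); deviation gives 88 + p·35/(1−p).
73 ≥ 88(1−p) + 35p ⇒ 53p ≥ 15 ⇒ p ≥ 15/53.

15/53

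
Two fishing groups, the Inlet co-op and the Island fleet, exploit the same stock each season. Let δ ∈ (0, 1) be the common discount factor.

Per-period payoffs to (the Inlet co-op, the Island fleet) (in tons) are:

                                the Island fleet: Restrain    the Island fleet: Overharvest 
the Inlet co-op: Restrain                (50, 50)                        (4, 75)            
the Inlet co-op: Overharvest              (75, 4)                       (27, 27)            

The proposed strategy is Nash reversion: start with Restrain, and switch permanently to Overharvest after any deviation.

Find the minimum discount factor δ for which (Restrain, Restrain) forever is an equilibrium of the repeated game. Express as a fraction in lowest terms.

Cooperation forever yields 50 each period: 50/(1−δ).
Deviating yields 75 once, then 27 forever: 75 + 27δ/(1−δ).
No profitable deviation requires 50/(1−δ) ≥ 75 + 27δ/(1−δ).
Multiplying by (1−δ): 50 ≥ 75(1−δ) + 27δ = 75 − 48δ.
So 48δ ≥ 25, i.e. δ ≥ 25/48.

25/48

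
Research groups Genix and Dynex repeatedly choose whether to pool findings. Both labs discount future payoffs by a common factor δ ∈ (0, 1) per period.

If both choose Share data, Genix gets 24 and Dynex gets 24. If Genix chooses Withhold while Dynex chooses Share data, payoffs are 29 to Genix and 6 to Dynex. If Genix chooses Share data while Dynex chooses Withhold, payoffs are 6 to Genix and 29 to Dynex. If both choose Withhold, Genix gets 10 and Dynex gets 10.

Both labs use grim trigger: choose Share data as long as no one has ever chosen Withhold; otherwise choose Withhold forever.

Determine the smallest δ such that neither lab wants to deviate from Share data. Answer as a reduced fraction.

5/19

24/(1−δ) ≥ 29 + 10δ/(1−δ)
24 ≥ 29 − 19δ
δ ≥ 5/19.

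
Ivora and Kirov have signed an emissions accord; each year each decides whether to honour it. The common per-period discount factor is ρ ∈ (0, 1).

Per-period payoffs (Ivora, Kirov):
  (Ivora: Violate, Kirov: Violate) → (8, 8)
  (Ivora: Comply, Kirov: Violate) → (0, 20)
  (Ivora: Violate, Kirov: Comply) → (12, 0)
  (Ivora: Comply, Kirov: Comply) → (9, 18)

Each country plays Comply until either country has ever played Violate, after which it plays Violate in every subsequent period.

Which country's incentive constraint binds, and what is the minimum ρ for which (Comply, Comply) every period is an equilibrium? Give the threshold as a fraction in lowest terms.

Ivora: cooperation gives 9 each period; deviation gives 12 once then 8 forever.
  9/(1−ρ) ≥ 12 + 8ρ/(1−ρ) ⇒ ρ ≥ 3/4.
Kirov: cooperation gives 18 each period; deviation gives 20 once then 8 forever.
  ρ ≥ 2/12 = 1/6.
Both must hold, so the binding constraint is Ivora's: ρ ≥ 3/4.

Ivora; ρ ≥ 3/4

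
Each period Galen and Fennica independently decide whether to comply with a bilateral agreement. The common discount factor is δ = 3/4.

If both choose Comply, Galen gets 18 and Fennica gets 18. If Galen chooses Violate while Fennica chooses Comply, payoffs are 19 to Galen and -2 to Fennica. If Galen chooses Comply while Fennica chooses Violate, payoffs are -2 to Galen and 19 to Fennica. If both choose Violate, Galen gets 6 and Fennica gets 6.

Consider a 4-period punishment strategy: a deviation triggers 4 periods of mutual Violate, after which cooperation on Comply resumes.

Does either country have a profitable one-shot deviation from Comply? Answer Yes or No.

No

Comparing payoff streams over the 5 periods until play realigns: cooperate → 18(1+δ+…+δ^4); deviate → 19 + 6(δ+…+δ^4).
Cooperation is sustained iff (18−6)(δ+…+δ^4) ≥ 19−18.
δ+…+δ^4 = 3/4·(1−(3/4)^4)/(1−3/4) = 2.0508, and (19−18)/(18−6) = 0.0833.
2.0508 ≥ 0.0833, so cooperation is sustainable.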